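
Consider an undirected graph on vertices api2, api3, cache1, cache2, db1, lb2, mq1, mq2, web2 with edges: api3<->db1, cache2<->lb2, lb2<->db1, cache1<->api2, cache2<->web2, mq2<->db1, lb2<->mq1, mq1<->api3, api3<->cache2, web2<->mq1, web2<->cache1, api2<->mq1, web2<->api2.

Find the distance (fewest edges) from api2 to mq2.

Distance 0: api2.
Distance 1: cache1, mq1, web2.
Distance 2: api3, cache2, lb2.
Distance 3: db1.
Distance 4: mq2 — contains mq2.

4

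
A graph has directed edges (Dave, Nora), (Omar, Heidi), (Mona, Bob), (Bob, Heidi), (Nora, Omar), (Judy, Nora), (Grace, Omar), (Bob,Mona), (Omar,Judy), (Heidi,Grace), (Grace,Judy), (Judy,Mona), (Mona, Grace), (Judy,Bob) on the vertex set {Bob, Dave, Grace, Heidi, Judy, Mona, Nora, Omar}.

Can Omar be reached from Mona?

Yes

Explore from Mona.
Distance 1: reach Bob, Grace.
Distance 2: reach Heidi, Judy, Omar.
Found Omar.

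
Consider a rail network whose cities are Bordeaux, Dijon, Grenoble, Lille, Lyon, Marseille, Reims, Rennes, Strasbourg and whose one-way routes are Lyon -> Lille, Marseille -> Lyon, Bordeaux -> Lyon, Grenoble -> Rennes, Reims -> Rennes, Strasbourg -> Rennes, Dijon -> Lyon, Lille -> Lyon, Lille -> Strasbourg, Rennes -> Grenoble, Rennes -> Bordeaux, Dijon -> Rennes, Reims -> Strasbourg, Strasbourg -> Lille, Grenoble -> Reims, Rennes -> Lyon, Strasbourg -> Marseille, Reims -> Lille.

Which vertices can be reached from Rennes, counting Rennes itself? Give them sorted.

Start at Rennes.
Its neighbours: Bordeaux, Grenoble, Lyon.
Then their neighbours: Lille, Reims.
Then next layer: Strasbourg.
Then next layer: Marseille.
Nothing further is reachable.

Bordeaux, Grenoble, Lille, Lyon, Marseille, Reims, Rennes, Strasbourg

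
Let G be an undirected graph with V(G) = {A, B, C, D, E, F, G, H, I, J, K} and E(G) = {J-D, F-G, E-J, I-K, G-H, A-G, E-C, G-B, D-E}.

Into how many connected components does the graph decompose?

3

From A: component {A, B, F, G, H}.
From C: component {C, D, E, J}.
From I: component {I, K}.
That's 3 components.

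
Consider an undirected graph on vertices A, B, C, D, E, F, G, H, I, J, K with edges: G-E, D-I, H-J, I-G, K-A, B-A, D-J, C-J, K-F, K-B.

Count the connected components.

2

From A: component {A, B, F, K}.
From C: component {C, D, E, G, H, I, J}.
That's 2 components.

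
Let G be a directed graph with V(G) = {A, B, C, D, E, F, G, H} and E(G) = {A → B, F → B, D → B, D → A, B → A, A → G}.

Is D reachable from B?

No

Explore from B.
Distance 1: reach A.
Distance 2: reach G.
The search from B is exhausted; no directed path reaches D.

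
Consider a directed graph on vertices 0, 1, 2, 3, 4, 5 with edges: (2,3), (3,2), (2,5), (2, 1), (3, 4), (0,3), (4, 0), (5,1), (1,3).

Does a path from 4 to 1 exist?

Explore from 4.
Distance 1: reach 0.
Distance 2: reach 3.
Distance 3: reach 2.
Distance 4: reach 1, 5.
Found 1.

Yes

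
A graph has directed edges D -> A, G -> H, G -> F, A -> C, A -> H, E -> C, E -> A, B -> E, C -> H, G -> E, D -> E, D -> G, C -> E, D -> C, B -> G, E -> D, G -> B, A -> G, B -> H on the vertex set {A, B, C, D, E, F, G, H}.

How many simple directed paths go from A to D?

3

A→C→E→D
A→G→B→E→D
A→G→E→D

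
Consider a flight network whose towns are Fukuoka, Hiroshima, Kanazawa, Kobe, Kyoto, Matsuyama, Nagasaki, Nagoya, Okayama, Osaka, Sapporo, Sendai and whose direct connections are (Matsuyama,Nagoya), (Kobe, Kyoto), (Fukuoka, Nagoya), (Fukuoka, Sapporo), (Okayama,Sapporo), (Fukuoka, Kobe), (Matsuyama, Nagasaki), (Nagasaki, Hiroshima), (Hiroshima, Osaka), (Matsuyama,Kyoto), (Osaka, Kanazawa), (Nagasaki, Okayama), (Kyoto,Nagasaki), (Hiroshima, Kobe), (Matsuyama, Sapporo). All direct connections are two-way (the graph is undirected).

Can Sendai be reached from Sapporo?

No

Explore from Sapporo.
Distance 1: reach Fukuoka, Matsuyama, Okayama.
Distance 2: reach Kobe, Kyoto, Nagasaki, Nagoya.
Distance 3: reach Hiroshima.
Distance 4: reach Osaka.
Distance 5: reach Kanazawa.
The search is exhausted without reaching Sendai; it lies in a different component.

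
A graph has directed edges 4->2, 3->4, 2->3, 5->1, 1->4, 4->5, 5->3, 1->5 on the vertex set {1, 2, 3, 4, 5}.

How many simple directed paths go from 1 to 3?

1→4→2→3
1→4→5→3
1→5→3

3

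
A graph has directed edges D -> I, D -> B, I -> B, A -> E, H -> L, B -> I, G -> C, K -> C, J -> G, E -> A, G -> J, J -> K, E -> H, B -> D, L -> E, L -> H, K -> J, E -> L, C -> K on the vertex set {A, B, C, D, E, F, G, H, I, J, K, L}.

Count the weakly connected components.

From A: component {A, E, H, L}.
From B: component {B, D, I}.
From C: component {C, G, J, K}.
From F: component {F}.
That's 4 components.

4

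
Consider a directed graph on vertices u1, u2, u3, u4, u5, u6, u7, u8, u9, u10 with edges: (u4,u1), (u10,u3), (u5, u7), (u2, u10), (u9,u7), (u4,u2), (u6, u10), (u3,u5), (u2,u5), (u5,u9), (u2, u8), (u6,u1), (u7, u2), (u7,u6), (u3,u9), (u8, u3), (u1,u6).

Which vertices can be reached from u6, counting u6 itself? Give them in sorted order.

Start at u6.
Its neighbours: u1, u10.
Then their neighbours: u3.
Then next layer: u5, u9.
Then next layer: u7.
Then next layer: u2.
Then next layer: u8.
Nothing further is reachable.

u1, u2, u3, u5, u6, u7, u8, u9, u10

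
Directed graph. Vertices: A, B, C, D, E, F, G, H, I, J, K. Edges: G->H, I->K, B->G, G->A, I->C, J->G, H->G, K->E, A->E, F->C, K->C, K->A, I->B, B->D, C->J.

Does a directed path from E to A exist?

No

E has no outgoing edges, so nothing is reachable from it.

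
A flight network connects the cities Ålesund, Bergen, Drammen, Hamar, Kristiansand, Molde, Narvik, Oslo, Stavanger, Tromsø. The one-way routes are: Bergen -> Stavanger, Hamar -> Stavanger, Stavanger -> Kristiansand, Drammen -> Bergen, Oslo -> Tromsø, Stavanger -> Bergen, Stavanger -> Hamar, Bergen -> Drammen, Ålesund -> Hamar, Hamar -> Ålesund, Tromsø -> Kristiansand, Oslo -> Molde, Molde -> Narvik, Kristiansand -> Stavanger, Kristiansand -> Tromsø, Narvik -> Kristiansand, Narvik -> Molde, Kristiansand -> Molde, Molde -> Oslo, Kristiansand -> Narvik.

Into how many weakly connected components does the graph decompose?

1

From Ålesund: component {Ålesund, Bergen, Drammen, Hamar, Kristiansand, Molde, Narvik, Oslo, Stavanger, Tromsø}.
That's 1 component.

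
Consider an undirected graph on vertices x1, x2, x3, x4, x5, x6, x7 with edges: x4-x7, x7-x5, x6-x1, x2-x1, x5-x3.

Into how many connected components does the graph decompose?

From x1: component {x1, x2, x6}.
From x3: component {x3, x4, x5, x7}.
That's 2 components.

2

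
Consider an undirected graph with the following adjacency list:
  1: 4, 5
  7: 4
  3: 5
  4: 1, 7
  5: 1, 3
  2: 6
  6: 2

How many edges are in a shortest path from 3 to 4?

Distance 0: 3.
Distance 1: 5.
Distance 2: 1.
Distance 3: 4 — contains 4.

3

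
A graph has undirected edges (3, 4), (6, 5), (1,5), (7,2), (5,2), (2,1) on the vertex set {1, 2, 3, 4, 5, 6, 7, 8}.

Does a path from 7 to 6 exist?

Explore from 7.
Distance 1: reach 2.
Distance 2: reach 1, 5.
Distance 3: reach 6.
Found 6.

Yes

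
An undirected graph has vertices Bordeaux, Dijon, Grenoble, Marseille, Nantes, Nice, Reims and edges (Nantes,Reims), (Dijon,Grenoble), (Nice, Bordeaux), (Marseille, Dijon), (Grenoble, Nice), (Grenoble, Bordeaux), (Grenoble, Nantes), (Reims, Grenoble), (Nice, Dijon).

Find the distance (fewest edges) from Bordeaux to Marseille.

Distance 0: Bordeaux.
Distance 1: Grenoble, Nice.
Distance 2: Dijon, Nantes, Reims.
Distance 3: Marseille — contains Marseille.

3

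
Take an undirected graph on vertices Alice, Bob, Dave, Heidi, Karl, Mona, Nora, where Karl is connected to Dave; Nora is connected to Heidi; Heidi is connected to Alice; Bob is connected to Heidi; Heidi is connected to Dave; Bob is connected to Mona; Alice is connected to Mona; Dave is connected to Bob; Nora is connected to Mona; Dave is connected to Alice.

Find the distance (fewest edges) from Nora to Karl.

Distance 0: Nora.
Distance 1: Heidi, Mona.
Distance 2: Alice, Bob, Dave.
Distance 3: Karl — contains Karl.

3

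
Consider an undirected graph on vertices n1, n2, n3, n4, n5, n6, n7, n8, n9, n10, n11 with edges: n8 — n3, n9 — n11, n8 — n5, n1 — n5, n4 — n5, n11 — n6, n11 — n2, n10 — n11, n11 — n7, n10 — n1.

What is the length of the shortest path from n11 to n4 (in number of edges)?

Distance 0: n11.
Distance 1: n2, n6, n7, n9, n10.
Distance 2: n1.
Distance 3: n5.
Distance 4: n4, n8 — contains n4.

4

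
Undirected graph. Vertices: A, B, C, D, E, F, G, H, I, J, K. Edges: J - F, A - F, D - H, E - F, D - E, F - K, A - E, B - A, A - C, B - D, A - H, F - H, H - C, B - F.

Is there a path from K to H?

Explore from K.
Distance 1: reach F.
Distance 2: reach A, B, E, H, J.
Found H.

Yes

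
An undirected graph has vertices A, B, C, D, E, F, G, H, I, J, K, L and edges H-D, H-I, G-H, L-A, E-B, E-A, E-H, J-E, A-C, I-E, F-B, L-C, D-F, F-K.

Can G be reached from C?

Explore from C.
Distance 1: reach A, L.
Distance 2: reach E.
Distance 3: reach B, H, I, J.
Distance 4: reach D, F, G.
Found G.

Yes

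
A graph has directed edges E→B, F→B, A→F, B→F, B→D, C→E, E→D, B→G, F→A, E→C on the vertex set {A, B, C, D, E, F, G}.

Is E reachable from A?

Explore from A.
Distance 1: reach F.
Distance 2: reach B.
Distance 3: reach D, G.
The search from A is exhausted; no directed path reaches E.

No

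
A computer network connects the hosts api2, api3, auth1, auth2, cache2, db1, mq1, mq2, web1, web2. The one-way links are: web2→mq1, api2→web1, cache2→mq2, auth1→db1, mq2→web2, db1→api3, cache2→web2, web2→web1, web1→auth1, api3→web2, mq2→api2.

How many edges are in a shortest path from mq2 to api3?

Distance 0: mq2.
Distance 1: api2, web2.
Distance 2: mq1, web1.
Distance 3: auth1.
Distance 4: db1.
Distance 5: api3 — contains api3.

5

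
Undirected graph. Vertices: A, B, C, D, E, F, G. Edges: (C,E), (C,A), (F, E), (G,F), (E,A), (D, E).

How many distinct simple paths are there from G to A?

G–F–E–A
G–F–E–C–A

2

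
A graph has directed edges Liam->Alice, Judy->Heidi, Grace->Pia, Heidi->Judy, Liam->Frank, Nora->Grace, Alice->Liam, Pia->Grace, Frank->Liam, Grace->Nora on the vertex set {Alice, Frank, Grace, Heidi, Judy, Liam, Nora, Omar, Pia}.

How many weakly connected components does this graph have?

From Alice: component {Alice, Frank, Liam}.
From Grace: component {Grace, Nora, Pia}.
From Heidi: component {Heidi, Judy}.
From Omar: component {Omar}.
That's 4 components.

4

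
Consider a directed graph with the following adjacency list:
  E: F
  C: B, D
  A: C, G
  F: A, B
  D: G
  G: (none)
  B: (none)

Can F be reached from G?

No

G has no outgoing edges, so nothing is reachable from it.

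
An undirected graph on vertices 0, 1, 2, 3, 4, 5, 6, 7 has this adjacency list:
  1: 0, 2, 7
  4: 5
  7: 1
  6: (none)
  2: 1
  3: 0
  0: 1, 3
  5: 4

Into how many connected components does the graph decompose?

3

From 0: component {0, 1, 2, 3, 7}.
From 4: component {4, 5}.
From 6: component {6}.
That's 3 components.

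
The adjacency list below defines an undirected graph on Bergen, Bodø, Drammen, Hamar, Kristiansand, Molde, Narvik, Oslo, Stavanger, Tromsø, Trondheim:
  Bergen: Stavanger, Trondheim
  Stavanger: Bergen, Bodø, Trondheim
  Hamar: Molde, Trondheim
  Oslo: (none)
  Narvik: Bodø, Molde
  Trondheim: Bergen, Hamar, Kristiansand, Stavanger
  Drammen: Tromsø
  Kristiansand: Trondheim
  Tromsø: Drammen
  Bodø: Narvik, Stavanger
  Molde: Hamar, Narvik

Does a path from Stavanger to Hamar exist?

Explore from Stavanger.
Distance 1: reach Bergen, Bodø, Trondheim.
Distance 2: reach Hamar, Kristiansand, Narvik.
Found Hamar.

Yes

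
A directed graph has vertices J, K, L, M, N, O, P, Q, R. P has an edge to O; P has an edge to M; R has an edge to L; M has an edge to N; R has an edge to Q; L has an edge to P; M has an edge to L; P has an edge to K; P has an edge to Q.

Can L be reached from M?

Explore from M.
Distance 1: reach L, N.
Found L.

Yes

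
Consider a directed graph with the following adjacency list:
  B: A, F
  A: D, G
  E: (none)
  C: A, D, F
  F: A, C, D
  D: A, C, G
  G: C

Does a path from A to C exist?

Explore from A.
Distance 1: reach D, G.
Distance 2: reach C.
Found C.

Yes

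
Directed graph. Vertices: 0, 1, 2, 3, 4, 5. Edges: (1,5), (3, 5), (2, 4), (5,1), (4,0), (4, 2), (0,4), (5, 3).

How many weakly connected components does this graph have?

From 0: component {0, 2, 4}.
From 1: component {1, 3, 5}.
That's 2 components.

2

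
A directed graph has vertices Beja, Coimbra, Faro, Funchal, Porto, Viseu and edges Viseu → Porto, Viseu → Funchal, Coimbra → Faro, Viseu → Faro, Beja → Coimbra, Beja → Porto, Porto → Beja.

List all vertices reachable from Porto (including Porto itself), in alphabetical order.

Beja, Coimbra, Faro, Porto

Start at Porto.
Its neighbours: Beja.
Then their neighbours: Coimbra.
Then next layer: Faro.
Nothing further is reachable.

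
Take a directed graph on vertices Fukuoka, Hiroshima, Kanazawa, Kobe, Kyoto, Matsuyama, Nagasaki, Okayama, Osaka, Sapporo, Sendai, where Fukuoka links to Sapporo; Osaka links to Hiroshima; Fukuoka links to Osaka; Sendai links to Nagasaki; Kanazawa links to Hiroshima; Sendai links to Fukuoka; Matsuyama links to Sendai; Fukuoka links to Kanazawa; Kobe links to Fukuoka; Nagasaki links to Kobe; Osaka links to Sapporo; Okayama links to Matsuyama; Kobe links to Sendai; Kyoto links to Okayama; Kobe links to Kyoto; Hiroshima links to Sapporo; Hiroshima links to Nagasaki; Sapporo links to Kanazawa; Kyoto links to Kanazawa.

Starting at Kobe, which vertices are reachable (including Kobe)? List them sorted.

Start at Kobe.
Its neighbours: Fukuoka, Kyoto, Sendai.
Then their neighbours: Kanazawa, Nagasaki, Okayama, Osaka, Sapporo.
Then next layer: Hiroshima, Matsuyama.
Every vertex is now reached.

Fukuoka, Hiroshima, Kanazawa, Kobe, Kyoto, Matsuyama, Nagasaki, Okayama, Osaka, Sapporo, Sendai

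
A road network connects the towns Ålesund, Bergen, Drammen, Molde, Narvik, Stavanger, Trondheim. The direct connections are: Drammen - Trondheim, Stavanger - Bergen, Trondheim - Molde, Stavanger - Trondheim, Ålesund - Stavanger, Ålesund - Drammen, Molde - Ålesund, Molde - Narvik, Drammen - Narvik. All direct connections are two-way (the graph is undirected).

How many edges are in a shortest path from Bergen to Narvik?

4

Distance 0: Bergen.
Distance 1: Stavanger.
Distance 2: Ålesund, Trondheim.
Distance 3: Drammen, Molde.
Distance 4: Narvik — contains Narvik.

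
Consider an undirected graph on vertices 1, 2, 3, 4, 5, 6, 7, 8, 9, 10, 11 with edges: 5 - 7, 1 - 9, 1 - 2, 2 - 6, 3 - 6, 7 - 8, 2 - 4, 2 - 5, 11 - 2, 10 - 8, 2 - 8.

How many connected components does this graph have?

1

From 1: component {1, 2, 3, 4, 5, 6, 7, 8, 9, 10, 11}.
That's 1 component.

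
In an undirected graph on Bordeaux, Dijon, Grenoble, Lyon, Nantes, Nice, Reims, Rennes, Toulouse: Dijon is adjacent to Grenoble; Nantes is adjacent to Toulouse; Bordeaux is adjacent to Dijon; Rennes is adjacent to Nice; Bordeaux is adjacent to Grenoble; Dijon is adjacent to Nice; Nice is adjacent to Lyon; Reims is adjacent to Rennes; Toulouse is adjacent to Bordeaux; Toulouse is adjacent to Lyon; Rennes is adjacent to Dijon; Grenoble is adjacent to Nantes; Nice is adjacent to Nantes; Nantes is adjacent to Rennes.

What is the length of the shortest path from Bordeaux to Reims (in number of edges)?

Distance 0: Bordeaux.
Distance 1: Dijon, Grenoble, Toulouse.
Distance 2: Lyon, Nantes, Nice, Rennes.
Distance 3: Reims — contains Reims.

3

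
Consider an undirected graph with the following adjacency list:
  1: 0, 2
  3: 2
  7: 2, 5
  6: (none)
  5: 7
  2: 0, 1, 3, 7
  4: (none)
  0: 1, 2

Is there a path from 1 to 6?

Explore from 1.
Distance 1: reach 0, 2.
Distance 2: reach 3, 7.
Distance 3: reach 5.
The search is exhausted without reaching 6; it lies in a different component.

No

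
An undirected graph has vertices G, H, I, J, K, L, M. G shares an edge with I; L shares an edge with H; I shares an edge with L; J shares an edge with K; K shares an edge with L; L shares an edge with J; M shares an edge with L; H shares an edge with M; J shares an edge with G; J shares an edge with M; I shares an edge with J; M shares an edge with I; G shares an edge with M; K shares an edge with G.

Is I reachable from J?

Explore from J.
Distance 1: reach G, I, K, L, M.
Found I.

Yes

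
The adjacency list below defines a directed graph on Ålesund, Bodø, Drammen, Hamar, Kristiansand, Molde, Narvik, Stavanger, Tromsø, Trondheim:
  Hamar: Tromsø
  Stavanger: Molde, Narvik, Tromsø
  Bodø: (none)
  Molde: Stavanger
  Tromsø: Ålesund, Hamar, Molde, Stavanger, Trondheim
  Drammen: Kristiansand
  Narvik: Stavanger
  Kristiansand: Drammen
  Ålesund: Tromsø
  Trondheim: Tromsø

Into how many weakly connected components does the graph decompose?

From Ålesund: component {Ålesund, Hamar, Molde, Narvik, Stavanger, Tromsø, Trondheim}.
From Bodø: component {Bodø}.
From Drammen: component {Drammen, Kristiansand}.
That's 3 components.

3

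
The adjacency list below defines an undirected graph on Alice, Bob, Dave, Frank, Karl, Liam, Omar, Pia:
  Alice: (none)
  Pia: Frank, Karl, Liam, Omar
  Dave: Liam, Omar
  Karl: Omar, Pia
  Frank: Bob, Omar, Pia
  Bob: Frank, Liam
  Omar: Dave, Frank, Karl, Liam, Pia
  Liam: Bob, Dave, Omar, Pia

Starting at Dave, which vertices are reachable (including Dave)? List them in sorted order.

Bob, Dave, Frank, Karl, Liam, Omar, Pia

Start at Dave.
Its neighbours: Liam, Omar.
Then their neighbours: Bob, Frank, Karl, Pia.
Nothing further is reachable.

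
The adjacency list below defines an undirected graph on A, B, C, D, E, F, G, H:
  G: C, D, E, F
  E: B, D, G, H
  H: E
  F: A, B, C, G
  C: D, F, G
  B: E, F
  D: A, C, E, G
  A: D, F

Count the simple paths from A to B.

A–D–C–F–B
A–D–C–F–G–E–B
A–D–C–G–E–B
A–D–C–G–F–B
A–D–E–B
A–D–E–G–C–F–B
A–D–E–G–F–B
A–D–G–C–F–B
... and 10 more.

18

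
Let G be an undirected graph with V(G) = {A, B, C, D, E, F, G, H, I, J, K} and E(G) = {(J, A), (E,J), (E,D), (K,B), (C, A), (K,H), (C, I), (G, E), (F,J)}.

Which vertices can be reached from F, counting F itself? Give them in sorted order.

Start at F.
Its neighbours: J.
Then their neighbours: A, E.
Then next layer: C, D, G.
Then next layer: I.
Nothing further is reachable.

A, C, D, E, F, G, I, J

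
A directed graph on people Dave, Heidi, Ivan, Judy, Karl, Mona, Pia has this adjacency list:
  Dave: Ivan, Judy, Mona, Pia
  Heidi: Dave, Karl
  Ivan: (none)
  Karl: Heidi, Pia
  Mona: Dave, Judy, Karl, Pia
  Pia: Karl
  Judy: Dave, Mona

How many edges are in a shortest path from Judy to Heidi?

3

Distance 0: Judy.
Distance 1: Dave, Mona.
Distance 2: Ivan, Karl, Pia.
Distance 3: Heidi — contains Heidi.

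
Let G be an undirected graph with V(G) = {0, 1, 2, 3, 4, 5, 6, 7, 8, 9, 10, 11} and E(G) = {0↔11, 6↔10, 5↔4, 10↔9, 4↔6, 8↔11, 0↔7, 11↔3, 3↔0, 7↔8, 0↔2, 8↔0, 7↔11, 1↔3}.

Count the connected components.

From 0: component {0, 1, 2, 3, 7, 8, 11}.
From 4: component {4, 5, 6, 9, 10}.
That's 2 components.

2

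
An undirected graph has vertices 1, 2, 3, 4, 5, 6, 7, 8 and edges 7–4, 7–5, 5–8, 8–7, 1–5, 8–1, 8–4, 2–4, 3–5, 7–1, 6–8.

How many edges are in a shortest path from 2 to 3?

4

Distance 0: 2.
Distance 1: 4.
Distance 2: 7, 8.
Distance 3: 1, 5, 6.
Distance 4: 3 — contains 3.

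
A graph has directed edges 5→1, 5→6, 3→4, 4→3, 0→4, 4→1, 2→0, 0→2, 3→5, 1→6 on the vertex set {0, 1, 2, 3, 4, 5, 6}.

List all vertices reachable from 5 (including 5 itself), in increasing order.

1, 5, 6

Start at 5.
Its neighbours: 1, 6.
Nothing further is reachable.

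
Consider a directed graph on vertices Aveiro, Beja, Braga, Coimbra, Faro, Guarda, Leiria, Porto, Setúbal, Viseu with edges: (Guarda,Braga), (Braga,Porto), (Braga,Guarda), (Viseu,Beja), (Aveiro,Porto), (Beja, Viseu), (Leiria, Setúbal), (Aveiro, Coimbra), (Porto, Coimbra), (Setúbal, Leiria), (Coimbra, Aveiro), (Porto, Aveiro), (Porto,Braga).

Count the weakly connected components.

From Aveiro: component {Aveiro, Braga, Coimbra, Guarda, Porto}.
From Beja: component {Beja, Viseu}.
From Faro: component {Faro}.
From Leiria: component {Leiria, Setúbal}.
That's 4 components.

4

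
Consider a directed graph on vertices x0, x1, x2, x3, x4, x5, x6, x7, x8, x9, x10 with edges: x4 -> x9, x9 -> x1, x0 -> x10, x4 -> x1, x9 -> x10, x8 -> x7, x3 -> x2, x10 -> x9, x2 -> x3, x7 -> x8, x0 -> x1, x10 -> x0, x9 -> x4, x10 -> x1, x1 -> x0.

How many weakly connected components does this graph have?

5

From x0: component {x0, x1, x4, x9, x10}.
From x2: component {x2, x3}.
From x5: component {x5}.
From x6: component {x6}.
From x7: component {x7, x8}.
That's 5 components.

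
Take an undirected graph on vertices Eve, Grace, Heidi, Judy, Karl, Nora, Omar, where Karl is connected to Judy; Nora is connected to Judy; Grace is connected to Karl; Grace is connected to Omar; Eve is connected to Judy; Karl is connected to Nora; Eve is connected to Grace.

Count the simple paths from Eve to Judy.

3

Eve–Grace–Karl–Judy
Eve–Grace–Karl–Nora–Judy
Eve–Judy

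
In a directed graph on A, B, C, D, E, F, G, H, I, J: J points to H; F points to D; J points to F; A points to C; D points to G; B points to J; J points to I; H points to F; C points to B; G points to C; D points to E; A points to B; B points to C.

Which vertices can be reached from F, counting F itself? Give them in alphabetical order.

Start at F.
Its neighbours: D.
Then their neighbours: E, G.
Then next layer: C.
Then next layer: B.
Then next layer: J.
Then next layer: H, I.
Nothing further is reachable.

B, C, D, E, F, G, H, I, J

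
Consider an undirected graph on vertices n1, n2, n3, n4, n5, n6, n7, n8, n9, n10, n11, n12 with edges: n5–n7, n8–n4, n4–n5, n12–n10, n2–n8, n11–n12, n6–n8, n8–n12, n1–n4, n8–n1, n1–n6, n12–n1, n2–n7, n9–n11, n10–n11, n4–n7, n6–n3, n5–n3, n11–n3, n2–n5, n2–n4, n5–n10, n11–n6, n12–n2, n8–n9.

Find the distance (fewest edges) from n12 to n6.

Distance 0: n12.
Distance 1: n1, n2, n8, n10, n11.
Distance 2: n3, n4, n5, n6, n7, n9 — contains n6.

2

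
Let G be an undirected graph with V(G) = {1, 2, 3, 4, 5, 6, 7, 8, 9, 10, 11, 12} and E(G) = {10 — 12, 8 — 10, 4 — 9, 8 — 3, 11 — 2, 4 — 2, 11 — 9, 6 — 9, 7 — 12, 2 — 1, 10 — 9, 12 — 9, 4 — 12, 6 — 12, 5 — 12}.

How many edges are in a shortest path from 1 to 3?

6

Distance 0: 1.
Distance 1: 2.
Distance 2: 4, 11.
Distance 3: 9, 12.
Distance 4: 5, 6, 7, 10.
Distance 5: 8.
Distance 6: 3 — contains 3.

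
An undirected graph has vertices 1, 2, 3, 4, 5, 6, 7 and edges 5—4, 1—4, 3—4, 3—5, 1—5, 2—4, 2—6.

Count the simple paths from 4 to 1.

4–1
4–3–5–1
4–5–1

3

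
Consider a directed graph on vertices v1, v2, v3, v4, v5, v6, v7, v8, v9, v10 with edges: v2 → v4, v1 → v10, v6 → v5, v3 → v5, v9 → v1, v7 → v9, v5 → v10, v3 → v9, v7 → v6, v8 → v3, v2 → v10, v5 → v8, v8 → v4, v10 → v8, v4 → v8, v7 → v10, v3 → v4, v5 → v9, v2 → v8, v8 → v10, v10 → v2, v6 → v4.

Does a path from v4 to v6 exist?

No

Explore from v4.
Distance 1: reach v8.
Distance 2: reach v3, v10.
Distance 3: reach v2, v5, v9.
Distance 4: reach v1.
The search from v4 is exhausted; no directed path reaches v6.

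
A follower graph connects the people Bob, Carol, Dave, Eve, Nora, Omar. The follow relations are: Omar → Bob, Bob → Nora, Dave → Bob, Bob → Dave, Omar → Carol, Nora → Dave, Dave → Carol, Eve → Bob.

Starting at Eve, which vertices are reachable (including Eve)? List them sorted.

Bob, Carol, Dave, Eve, Nora

Start at Eve.
Its neighbours: Bob.
Then their neighbours: Dave, Nora.
Then next layer: Carol.
Nothing further is reachable.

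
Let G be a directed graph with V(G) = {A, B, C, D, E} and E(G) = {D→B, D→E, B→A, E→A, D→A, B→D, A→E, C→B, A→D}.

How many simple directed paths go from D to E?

D→A→E
D→B→A→E
D→E

3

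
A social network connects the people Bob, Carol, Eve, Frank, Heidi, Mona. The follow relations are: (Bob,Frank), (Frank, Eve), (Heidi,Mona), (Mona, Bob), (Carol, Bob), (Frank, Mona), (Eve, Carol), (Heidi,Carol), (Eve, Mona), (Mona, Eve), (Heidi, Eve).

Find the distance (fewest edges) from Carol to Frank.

2

Distance 0: Carol.
Distance 1: Bob.
Distance 2: Frank — contains Frank.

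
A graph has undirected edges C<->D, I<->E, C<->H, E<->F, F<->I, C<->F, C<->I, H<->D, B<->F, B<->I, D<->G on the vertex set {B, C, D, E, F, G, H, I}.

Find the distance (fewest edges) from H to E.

Distance 0: H.
Distance 1: C, D.
Distance 2: F, G, I.
Distance 3: B, E — contains E.

3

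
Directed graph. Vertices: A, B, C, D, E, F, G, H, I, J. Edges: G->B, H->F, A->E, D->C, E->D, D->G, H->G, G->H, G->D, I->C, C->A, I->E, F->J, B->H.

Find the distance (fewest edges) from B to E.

Distance 0: B.
Distance 1: H.
Distance 2: F, G.
Distance 3: D, J.
Distance 4: C.
Distance 5: A.
Distance 6: E — contains E.

6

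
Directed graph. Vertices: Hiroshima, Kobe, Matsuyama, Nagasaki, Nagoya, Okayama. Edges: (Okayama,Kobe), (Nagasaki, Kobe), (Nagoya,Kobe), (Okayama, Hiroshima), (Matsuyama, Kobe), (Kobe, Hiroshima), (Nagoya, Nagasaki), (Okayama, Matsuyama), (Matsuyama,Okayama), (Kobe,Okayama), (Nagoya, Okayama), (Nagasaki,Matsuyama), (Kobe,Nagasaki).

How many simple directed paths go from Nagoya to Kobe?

Nagoya→Kobe
Nagoya→Nagasaki→Kobe
Nagoya→Nagasaki→Matsuyama→Kobe
Nagoya→Nagasaki→Matsuyama→Okayama→Kobe
Nagoya→Okayama→Kobe
Nagoya→Okayama→Matsuyama→Kobe

6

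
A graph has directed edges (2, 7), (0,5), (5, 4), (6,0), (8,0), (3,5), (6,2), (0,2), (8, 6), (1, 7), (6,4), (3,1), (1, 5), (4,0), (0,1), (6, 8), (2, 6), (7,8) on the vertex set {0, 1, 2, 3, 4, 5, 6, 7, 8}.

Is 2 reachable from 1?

Yes

Explore from 1.
Distance 1: reach 5, 7.
Distance 2: reach 4, 8.
Distance 3: reach 0, 6.
Distance 4: reach 2.
Found 2.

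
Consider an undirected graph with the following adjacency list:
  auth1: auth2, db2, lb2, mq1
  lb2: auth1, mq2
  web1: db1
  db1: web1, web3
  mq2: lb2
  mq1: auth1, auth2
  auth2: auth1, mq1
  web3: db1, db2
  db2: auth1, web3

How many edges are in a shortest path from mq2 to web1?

6

Distance 0: mq2.
Distance 1: lb2.
Distance 2: auth1.
Distance 3: auth2, db2, mq1.
Distance 4: web3.
Distance 5: db1.
Distance 6: web1 — contains web1.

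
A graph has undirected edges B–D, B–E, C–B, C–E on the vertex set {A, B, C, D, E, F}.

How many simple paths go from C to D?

2

C–B–D
C–E–B–D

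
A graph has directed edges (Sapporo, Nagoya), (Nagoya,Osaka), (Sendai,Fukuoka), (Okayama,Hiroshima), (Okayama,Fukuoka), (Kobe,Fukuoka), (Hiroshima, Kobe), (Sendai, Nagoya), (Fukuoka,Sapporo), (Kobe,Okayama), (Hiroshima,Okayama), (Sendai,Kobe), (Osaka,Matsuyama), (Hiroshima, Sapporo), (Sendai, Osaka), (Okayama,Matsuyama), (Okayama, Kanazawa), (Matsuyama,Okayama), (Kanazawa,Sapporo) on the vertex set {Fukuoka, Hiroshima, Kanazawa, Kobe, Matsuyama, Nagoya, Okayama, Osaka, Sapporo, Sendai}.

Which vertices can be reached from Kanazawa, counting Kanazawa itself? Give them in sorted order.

Fukuoka, Hiroshima, Kanazawa, Kobe, Matsuyama, Nagoya, Okayama, Osaka, Sapporo

Start at Kanazawa.
Its neighbours: Sapporo.
Then their neighbours: Nagoya.
Then next layer: Osaka.
Then next layer: Matsuyama.
Then next layer: Okayama.
Then next layer: Fukuoka, Hiroshima.
Then next layer: Kobe.
Nothing further is reachable.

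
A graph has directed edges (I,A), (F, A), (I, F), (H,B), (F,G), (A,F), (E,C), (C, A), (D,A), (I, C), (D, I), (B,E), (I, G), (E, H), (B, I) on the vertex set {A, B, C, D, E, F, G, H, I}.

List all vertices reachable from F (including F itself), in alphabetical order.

A, F, G

Start at F.
Its neighbours: A, G.
Nothing further is reachable.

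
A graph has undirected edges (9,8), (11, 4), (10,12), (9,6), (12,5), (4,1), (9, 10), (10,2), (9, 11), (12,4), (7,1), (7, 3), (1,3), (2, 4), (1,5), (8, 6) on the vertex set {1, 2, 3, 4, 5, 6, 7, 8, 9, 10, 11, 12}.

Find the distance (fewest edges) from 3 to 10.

4

Distance 0: 3.
Distance 1: 1, 7.
Distance 2: 4, 5.
Distance 3: 2, 11, 12.
Distance 4: 9, 10 — contains 10.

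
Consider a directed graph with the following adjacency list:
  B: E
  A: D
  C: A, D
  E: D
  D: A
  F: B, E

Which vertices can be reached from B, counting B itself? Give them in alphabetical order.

Start at B.
Its neighbours: E.
Then their neighbours: D.
Then next layer: A.
Nothing further is reachable.

A, B, D, E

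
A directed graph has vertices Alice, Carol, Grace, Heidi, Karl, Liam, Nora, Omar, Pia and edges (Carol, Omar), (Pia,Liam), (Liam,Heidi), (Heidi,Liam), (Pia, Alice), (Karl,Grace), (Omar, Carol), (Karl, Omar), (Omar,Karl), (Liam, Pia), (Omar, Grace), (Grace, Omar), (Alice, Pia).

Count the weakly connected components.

From Alice: component {Alice, Heidi, Liam, Pia}.
From Carol: component {Carol, Grace, Karl, Omar}.
From Nora: component {Nora}.
That's 3 components.

3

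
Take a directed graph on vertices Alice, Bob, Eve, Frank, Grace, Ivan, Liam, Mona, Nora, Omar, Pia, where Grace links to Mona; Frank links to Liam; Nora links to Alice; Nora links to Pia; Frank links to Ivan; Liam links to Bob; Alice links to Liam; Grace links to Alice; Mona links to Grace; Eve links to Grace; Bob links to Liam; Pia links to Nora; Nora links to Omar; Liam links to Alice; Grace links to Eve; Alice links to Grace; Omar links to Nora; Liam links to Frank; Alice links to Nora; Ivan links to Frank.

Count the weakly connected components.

1

From Alice: component {Alice, Bob, Eve, Frank, Grace, Ivan, Liam, Mona, Nora, Omar, Pia}.
That's 1 component.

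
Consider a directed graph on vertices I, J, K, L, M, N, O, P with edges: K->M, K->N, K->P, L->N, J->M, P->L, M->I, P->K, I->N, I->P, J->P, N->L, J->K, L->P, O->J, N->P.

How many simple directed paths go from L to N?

3

L→N
L→P→K→M→I→N
L→P→K→N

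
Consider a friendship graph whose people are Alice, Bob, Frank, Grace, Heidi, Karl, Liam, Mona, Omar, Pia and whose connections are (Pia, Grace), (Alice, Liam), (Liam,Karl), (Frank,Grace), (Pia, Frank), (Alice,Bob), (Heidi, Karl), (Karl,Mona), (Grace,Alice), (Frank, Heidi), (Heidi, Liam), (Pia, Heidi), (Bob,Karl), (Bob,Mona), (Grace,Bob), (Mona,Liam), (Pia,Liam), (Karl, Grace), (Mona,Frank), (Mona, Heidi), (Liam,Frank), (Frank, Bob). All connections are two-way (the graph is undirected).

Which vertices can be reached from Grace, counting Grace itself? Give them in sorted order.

Start at Grace.
Its neighbours: Alice, Bob, Frank, Karl, Pia.
Then their neighbours: Heidi, Liam, Mona.
Nothing further is reachable.

Alice, Bob, Frank, Grace, Heidi, Karl, Liam, Mona, Pia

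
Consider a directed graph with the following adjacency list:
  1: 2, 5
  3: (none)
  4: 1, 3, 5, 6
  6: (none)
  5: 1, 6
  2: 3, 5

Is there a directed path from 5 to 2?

Yes

Explore from 5.
Distance 1: reach 1, 6.
Distance 2: reach 2.
Found 2.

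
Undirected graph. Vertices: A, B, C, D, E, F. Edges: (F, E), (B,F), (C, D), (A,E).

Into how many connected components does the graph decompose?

From A: component {A, B, E, F}.
From C: component {C, D}.
That's 2 components.

2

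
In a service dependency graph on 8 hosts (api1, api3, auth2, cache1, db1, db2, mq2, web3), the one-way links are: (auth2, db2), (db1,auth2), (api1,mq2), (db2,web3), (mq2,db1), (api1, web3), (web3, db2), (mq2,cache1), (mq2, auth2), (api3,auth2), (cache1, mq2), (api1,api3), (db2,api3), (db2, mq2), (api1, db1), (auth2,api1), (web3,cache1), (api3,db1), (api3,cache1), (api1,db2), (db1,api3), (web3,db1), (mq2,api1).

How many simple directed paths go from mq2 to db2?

17

mq2→api1→api3→auth2→db2
mq2→api1→api3→db1→auth2→db2
mq2→api1→db1→api3→auth2→db2
mq2→api1→db1→auth2→db2
mq2→api1→db2
mq2→api1→web3→db1→api3→auth2→db2
mq2→api1→web3→db1→auth2→db2
mq2→api1→web3→db2
... and 9 more.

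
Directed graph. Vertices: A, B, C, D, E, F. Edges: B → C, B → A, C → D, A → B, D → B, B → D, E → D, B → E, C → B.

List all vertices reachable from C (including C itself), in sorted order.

A, B, C, D, E

Start at C.
Its neighbours: B, D.
Then their neighbours: A, E.
Nothing further is reachable.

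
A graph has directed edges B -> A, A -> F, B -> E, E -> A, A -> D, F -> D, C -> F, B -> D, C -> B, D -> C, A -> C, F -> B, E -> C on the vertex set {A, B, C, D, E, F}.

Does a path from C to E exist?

Explore from C.
Distance 1: reach B, F.
Distance 2: reach A, D, E.
Found E.

Yes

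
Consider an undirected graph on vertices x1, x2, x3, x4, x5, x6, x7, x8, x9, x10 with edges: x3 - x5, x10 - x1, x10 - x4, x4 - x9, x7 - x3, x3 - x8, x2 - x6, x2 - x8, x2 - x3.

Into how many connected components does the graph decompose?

From x1: component {x1, x4, x9, x10}.
From x2: component {x2, x3, x5, x6, x7, x8}.
That's 2 components.

2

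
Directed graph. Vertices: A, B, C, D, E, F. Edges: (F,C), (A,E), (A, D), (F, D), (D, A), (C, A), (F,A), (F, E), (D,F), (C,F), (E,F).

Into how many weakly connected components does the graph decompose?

From A: component {A, C, D, E, F}.
From B: component {B}.
That's 2 components.

2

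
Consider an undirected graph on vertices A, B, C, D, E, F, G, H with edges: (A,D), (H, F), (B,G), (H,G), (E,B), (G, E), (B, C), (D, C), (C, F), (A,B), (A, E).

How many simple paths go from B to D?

B–A–D
B–A–E–G–H–F–C–D
B–C–D
B–C–F–H–G–E–A–D
B–E–A–D
B–E–G–H–F–C–D
B–G–E–A–D
B–G–H–F–C–D

8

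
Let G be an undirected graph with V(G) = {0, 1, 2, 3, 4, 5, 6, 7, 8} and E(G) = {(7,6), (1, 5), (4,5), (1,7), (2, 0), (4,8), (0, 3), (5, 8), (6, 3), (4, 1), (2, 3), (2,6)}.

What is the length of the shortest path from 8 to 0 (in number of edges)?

6

Distance 0: 8.
Distance 1: 4, 5.
Distance 2: 1.
Distance 3: 7.
Distance 4: 6.
Distance 5: 2, 3.
Distance 6: 0 — contains 0.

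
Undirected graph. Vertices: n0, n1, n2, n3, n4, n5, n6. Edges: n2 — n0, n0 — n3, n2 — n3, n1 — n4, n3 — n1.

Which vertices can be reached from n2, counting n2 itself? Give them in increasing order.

Start at n2.
Its neighbours: n0, n3.
Then their neighbours: n1.
Then next layer: n4.
Nothing further is reachable.

n0, n1, n2, n3, n4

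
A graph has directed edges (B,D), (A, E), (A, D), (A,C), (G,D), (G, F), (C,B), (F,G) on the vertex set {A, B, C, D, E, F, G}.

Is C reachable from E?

E has no outgoing edges, so nothing is reachable from it.

No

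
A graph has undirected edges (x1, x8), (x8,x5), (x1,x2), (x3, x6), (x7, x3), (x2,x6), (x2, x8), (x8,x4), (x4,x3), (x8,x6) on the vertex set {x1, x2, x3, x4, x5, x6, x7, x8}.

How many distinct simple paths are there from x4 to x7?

x4–x3–x7
x4–x8–x1–x2–x6–x3–x7
x4–x8–x2–x6–x3–x7
x4–x8–x6–x3–x7

4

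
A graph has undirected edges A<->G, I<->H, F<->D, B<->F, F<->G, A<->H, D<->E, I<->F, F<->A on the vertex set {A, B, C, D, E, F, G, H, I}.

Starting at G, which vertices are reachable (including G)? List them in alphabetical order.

Start at G.
Its neighbours: A, F.
Then their neighbours: B, D, H, I.
Then next layer: E.
Nothing further is reachable.

A, B, D, E, F, G, H, I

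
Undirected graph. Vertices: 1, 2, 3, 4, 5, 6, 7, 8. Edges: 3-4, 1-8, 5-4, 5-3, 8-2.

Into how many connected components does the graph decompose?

4

From 1: component {1, 2, 8}.
From 3: component {3, 4, 5}.
From 6: component {6}.
From 7: component {7}.
That's 4 components.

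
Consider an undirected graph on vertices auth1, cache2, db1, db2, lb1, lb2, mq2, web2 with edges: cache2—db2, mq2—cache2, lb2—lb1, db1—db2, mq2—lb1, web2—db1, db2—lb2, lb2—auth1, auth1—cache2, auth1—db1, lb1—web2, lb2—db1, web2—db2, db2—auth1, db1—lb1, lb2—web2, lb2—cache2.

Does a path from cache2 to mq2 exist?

Explore from cache2.
Distance 1: reach auth1, db2, lb2, mq2.
Found mq2.

Yes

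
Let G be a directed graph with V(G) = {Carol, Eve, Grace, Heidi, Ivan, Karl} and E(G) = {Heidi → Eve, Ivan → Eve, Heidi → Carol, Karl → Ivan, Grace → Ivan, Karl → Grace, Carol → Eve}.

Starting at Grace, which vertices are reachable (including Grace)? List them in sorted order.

Eve, Grace, Ivan

Start at Grace.
Its neighbours: Ivan.
Then their neighbours: Eve.
Nothing further is reachable.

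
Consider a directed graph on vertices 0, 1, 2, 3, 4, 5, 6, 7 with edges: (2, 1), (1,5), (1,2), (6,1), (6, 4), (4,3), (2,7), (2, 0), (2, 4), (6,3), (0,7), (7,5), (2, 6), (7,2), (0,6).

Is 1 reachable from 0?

Explore from 0.
Distance 1: reach 6, 7.
Distance 2: reach 1, 2, 3, 4, 5.
Found 1.

Yes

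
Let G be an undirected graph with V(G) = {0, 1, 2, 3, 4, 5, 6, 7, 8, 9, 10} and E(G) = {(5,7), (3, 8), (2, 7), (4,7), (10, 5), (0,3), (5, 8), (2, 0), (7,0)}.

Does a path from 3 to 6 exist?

Explore from 3.
Distance 1: reach 0, 8.
Distance 2: reach 2, 5, 7.
Distance 3: reach 4, 10.
The search is exhausted without reaching 6; it lies in a different component.

No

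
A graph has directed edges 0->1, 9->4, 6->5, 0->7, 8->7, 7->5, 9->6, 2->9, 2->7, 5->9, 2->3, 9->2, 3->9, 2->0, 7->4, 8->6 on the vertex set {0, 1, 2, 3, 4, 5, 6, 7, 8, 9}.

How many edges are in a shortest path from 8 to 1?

6

Distance 0: 8.
Distance 1: 6, 7.
Distance 2: 4, 5.
Distance 3: 9.
Distance 4: 2.
Distance 5: 0, 3.
Distance 6: 1 — contains 1.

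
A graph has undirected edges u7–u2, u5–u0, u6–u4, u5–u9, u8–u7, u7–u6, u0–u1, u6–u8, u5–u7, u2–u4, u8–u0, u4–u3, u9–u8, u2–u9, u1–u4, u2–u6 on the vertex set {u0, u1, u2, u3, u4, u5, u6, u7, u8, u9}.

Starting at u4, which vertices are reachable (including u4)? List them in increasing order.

u0, u1, u2, u3, u4, u5, u6, u7, u8, u9

Start at u4.
Its neighbours: u1, u2, u3, u6.
Then their neighbours: u0, u7, u8, u9.
Then next layer: u5.
Every vertex is now reached.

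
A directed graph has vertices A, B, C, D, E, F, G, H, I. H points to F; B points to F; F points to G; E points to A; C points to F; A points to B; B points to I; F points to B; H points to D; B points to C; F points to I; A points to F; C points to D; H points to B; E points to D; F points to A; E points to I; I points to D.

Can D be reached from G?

No

G has no outgoing edges, so nothing is reachable from it.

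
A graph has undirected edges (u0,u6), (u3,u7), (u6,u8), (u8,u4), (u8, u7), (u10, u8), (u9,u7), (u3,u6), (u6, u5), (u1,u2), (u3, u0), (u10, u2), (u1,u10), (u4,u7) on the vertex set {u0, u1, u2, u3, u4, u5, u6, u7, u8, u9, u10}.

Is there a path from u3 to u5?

Explore from u3.
Distance 1: reach u0, u6, u7.
Distance 2: reach u4, u5, u8, u9.
Found u5.

Yes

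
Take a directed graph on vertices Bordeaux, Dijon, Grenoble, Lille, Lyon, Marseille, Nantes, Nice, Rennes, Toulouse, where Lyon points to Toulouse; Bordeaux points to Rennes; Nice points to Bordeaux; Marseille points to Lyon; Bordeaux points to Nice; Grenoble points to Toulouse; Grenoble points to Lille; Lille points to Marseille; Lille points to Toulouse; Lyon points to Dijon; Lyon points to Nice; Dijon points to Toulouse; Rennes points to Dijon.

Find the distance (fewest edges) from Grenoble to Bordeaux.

5

Distance 0: Grenoble.
Distance 1: Lille, Toulouse.
Distance 2: Marseille.
Distance 3: Lyon.
Distance 4: Dijon, Nice.
Distance 5: Bordeaux — contains Bordeaux.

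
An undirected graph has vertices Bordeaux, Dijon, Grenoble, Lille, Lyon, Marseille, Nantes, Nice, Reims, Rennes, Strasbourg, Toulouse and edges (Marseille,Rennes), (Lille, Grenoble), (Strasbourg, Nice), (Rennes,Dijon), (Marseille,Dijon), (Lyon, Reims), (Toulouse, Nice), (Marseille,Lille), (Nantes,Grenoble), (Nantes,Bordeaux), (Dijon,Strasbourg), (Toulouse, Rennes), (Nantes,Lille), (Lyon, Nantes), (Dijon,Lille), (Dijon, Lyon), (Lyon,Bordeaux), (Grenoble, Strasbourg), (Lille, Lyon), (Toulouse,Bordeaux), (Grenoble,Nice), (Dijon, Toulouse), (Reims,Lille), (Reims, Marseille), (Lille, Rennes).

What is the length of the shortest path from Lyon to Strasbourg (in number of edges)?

2

Distance 0: Lyon.
Distance 1: Bordeaux, Dijon, Lille, Nantes, Reims.
Distance 2: Grenoble, Marseille, Rennes, Strasbourg, Toulouse — contains Strasbourg.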